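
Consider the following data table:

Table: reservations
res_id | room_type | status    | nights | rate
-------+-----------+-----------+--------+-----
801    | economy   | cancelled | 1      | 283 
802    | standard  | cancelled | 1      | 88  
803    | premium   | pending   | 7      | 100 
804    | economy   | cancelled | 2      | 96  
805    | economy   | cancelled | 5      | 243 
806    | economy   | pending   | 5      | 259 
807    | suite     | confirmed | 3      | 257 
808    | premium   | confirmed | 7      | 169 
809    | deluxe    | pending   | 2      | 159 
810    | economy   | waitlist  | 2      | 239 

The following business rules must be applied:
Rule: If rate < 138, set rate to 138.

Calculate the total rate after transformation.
2023

Step 1: 3 records have rate < 138
Step 2: These records originally summed to 284
Step 3: After setting to minimum: 3 × 138 = 414
Step 4: Unaffected records sum: 1609
Step 5: Final sum = 414 + 1609 = 2023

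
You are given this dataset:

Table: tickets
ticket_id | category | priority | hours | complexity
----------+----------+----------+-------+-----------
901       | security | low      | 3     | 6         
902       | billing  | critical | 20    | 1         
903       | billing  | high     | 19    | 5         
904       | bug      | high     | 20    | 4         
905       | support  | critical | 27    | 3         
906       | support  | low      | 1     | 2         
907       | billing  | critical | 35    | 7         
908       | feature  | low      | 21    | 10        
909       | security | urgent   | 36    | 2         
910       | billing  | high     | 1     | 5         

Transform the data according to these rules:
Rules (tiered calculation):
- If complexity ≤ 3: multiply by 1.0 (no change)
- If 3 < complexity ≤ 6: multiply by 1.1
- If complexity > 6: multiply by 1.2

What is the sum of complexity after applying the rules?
50.4

Step 1: Tier 1 (complexity ≤ 3): 4 records, sum = 8 × 1.0 = 8.0
Step 2: Tier 2 (3 < complexity ≤ 6): 4 records, sum = 20 × 1.1 = 22.0
Step 3: Tier 3 (complexity > 6): 2 records, sum = 17 × 1.2 = 20.4
Step 4: Final sum = 8.0 + 22.0 + 20.4 = 50.4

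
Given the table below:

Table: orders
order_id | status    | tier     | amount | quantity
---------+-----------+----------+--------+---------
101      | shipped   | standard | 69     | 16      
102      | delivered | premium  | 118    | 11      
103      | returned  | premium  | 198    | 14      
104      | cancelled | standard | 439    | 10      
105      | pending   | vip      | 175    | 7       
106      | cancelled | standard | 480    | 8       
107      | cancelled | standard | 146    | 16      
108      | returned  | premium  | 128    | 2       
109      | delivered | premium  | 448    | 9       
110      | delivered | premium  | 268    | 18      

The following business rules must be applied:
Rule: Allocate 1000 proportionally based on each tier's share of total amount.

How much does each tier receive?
premium: 469.83, standard: 459.3, vip: 70.88

Step 1: Calculate total amount = 2469
Step 2: Calculate each tier's proportion:
  premium: 1160/2469 = 46.98% → 469.83
  standard: 1134/2469 = 45.93% → 459.3
  vip: 175/2469 = 7.09% → 70.88
Step 3: Verify: sum of allocations ≈ 1000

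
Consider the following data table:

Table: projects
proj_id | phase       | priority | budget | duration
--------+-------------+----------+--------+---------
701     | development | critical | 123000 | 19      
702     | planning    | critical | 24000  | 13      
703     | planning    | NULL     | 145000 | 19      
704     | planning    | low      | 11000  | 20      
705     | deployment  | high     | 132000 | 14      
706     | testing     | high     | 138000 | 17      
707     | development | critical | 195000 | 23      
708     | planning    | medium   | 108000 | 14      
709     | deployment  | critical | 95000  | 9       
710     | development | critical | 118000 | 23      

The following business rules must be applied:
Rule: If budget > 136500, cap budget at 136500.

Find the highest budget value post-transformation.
136500

Step 1: Original maximum budget = 195000
Step 2: Apply cap at 136500
Step 3: 3 records had budget > 136500 and were capped
Step 4: Maximum after transformation = 136500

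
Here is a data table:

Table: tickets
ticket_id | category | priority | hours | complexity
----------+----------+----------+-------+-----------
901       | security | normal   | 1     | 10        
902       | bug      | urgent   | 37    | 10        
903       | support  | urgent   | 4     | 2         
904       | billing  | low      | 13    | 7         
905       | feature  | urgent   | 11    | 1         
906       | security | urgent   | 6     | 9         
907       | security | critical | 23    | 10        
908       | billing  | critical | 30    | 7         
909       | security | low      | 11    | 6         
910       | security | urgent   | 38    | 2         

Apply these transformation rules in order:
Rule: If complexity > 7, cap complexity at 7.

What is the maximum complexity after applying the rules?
7

Step 1: Original maximum complexity = 10
Step 2: Apply cap at 7
Step 3: 4 records had complexity > 7 and were capped
Step 4: Maximum after transformation = 7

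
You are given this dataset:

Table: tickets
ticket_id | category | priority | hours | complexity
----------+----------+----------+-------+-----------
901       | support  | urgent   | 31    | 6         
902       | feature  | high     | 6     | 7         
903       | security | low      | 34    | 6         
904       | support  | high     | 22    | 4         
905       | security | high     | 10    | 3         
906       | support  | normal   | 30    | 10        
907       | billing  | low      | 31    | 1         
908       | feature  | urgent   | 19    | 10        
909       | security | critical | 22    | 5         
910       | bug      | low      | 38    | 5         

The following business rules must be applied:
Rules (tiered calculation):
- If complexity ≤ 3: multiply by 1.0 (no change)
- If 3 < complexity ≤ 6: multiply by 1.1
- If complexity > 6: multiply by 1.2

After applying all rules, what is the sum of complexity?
65.0

Step 1: Tier 1 (complexity ≤ 3): 2 records, sum = 4 × 1.0 = 4.0
Step 2: Tier 2 (3 < complexity ≤ 6): 5 records, sum = 26 × 1.1 = 28.6
Step 3: Tier 3 (complexity > 6): 3 records, sum = 27 × 1.2 = 32.4
Step 4: Final sum = 4.0 + 28.6 + 32.4 = 65.0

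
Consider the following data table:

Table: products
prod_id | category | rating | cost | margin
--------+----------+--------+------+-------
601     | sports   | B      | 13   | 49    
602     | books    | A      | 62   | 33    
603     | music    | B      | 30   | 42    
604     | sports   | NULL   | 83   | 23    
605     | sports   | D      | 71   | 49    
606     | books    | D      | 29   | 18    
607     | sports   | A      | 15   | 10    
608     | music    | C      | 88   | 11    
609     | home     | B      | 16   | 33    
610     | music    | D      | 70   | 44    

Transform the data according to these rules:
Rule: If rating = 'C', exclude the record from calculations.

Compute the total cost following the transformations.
389

Step 1: Identify records where rating = 'C'
Step 2: The excluded records sum to 88
Step 3: Original total cost = 477
Step 4: Remaining total = 477 - 88 = 389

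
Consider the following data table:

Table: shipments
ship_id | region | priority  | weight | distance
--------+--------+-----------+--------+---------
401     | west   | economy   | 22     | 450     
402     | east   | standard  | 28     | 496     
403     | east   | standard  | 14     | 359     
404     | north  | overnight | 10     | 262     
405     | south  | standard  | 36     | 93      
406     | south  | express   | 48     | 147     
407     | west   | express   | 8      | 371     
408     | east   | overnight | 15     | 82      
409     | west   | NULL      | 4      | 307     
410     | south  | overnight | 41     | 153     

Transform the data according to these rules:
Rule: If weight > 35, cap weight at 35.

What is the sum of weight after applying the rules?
206

Step 1: 3 records have weight > 35
Step 2: These records originally summed to 125
Step 3: After capping: 3 × 35 = 105
Step 4: Unaffected records sum: 101
Step 5: Final sum = 105 + 101 = 206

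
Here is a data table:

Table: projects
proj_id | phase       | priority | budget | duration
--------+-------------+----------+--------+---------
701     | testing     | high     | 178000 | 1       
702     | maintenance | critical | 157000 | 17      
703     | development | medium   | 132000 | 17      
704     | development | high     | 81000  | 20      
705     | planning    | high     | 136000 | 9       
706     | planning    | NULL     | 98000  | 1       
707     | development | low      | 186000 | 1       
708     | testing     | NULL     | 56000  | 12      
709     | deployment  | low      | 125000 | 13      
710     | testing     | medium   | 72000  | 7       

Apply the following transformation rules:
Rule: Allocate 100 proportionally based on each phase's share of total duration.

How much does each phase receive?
deployment: 13.27, development: 38.78, maintenance: 17.35, planning: 10.2, testing: 20.41

Step 1: Calculate total duration = 98
Step 2: Calculate each phase's proportion:
  deployment: 13/98 = 13.27% → 13.27
  development: 38/98 = 38.78% → 38.78
  maintenance: 17/98 = 17.35% → 17.35
  planning: 10/98 = 10.20% → 10.2
  testing: 20/98 = 20.41% → 20.41
Step 3: Verify: sum of allocations ≈ 100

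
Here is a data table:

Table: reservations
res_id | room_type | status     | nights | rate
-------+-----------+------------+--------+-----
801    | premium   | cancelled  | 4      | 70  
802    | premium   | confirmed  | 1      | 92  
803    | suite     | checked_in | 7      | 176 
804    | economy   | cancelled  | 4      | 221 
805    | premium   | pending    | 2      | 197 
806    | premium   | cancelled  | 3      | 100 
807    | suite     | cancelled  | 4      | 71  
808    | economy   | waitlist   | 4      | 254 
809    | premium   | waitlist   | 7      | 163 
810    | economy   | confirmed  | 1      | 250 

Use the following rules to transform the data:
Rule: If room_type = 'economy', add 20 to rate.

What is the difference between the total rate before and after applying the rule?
60

Step 1: Original sum of rate = 1594
Step 2: 3 records have room_type = 'economy'
Step 3: Each affected record changes by 20
Step 4: Total change = 3 × 20 = 60
Step 5: New sum = 1594 + 60 = 1654
Step 6: Difference = |1654 - 1594| = 60
        (Sum increased by 60)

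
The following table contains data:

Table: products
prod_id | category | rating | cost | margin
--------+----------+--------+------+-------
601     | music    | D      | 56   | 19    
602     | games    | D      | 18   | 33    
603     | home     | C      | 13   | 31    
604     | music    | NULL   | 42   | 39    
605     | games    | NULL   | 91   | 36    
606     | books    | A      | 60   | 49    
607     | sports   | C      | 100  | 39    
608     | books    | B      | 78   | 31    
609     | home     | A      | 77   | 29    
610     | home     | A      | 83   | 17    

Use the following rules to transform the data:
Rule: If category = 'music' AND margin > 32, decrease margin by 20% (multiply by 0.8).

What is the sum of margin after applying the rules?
315.2

Step 1: Find records where category = 'music' AND margin > 32
Step 2: 1 records match, summing to 39
Step 3: After multiplier: 39 × 0.8 = 31.2
Step 4: Unaffected records sum: 284
Step 5: Final sum = 31.2 + 284 = 315.2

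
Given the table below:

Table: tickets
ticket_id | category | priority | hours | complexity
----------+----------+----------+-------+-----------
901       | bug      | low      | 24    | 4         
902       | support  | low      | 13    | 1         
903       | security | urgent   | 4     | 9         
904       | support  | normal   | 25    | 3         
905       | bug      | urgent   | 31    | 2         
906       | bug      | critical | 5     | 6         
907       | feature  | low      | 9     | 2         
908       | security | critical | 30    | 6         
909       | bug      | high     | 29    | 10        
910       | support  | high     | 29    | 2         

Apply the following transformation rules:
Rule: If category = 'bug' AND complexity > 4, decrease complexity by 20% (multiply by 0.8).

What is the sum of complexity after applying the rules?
41.8

Step 1: Find records where category = 'bug' AND complexity > 4
Step 2: 2 records match, summing to 16
Step 3: After multiplier: 16 × 0.8 = 12.8
Step 4: Unaffected records sum: 29
Step 5: Final sum = 12.8 + 29 = 41.8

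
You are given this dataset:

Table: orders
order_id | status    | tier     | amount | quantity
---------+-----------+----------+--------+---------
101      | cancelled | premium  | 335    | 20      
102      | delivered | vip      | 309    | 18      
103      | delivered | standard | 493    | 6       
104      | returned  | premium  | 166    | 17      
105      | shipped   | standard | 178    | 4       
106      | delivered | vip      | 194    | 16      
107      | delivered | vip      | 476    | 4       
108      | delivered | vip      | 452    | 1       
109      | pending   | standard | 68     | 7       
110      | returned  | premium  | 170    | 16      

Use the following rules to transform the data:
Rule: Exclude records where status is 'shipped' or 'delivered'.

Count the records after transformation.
4

Step 1: Count records to exclude
  - 1 (shipped) + 5 (delivered) = 6 records
Step 2: Total records: 10
Step 3: Remaining = 10 - 6 = 4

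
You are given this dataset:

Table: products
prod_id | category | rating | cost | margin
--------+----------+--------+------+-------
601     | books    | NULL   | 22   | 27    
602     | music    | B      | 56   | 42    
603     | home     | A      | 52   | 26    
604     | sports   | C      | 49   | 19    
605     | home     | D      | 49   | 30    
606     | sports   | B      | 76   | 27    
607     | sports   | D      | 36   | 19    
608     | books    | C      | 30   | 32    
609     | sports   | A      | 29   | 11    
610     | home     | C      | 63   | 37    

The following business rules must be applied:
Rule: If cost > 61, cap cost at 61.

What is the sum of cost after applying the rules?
445

Step 1: 2 records have cost > 61
Step 2: These records originally summed to 139
Step 3: After capping: 2 × 61 = 122
Step 4: Unaffected records sum: 323
Step 5: Final sum = 122 + 323 = 445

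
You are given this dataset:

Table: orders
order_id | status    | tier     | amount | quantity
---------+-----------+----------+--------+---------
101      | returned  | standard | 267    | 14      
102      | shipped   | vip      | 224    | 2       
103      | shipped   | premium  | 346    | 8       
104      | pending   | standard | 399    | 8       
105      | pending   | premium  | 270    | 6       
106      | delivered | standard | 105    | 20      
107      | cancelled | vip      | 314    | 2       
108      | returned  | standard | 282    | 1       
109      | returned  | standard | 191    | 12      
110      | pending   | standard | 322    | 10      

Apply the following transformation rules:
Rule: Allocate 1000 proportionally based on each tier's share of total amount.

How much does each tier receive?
premium: 226.47, standard: 575.74, vip: 197.79

Step 1: Calculate total amount = 2720
Step 2: Calculate each tier's proportion:
  premium: 616/2720 = 22.65% → 226.47
  standard: 1566/2720 = 57.57% → 575.74
  vip: 538/2720 = 19.78% → 197.79
Step 3: Verify: sum of allocations ≈ 1000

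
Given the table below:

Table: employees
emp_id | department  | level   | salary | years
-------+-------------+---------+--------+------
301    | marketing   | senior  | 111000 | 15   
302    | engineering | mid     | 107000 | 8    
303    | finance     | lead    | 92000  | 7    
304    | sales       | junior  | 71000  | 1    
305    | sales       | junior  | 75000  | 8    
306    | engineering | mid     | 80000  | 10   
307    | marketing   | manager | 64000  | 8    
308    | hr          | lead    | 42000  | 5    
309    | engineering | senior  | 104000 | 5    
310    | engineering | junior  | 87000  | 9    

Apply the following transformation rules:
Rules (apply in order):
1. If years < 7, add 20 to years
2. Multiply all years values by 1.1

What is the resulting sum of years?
149.6

Step 1: Apply Rule 1 - Add 20 to records with years < 7
  - 3 records affected: 11 + (3 × 20) = 71
  - Unaffected records: 65
  - Sum after Rule 1: 136
Step 2: Apply Rule 2 - Multiply all by 1.1
  - 136 × 1.1 = 149.6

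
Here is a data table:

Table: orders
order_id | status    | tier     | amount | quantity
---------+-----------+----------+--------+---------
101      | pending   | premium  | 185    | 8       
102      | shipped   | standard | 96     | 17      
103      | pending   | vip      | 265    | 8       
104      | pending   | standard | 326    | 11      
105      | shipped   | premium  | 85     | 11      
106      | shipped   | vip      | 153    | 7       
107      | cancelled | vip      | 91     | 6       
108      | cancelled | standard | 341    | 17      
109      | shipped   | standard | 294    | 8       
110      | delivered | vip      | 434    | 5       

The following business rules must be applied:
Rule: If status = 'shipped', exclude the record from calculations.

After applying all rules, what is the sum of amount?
1642

Step 1: Identify records where status = 'shipped'
Step 2: The excluded records sum to 628
Step 3: Original total amount = 2270
Step 4: Remaining total = 2270 - 628 = 1642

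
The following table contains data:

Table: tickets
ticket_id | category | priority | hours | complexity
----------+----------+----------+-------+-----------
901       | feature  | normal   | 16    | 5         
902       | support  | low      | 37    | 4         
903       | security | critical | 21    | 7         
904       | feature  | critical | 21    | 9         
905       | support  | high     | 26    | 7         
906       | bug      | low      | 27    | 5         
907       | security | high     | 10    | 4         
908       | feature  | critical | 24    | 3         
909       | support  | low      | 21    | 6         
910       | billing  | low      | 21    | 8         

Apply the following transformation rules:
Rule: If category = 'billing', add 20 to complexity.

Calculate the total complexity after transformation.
78

Step 1: Count records where category = 'billing': 1
Step 2: Total bonus added: 1 × 20 = 20
Step 3: Original sum of complexity: 58
Step 4: Final sum = 58 + 20 = 78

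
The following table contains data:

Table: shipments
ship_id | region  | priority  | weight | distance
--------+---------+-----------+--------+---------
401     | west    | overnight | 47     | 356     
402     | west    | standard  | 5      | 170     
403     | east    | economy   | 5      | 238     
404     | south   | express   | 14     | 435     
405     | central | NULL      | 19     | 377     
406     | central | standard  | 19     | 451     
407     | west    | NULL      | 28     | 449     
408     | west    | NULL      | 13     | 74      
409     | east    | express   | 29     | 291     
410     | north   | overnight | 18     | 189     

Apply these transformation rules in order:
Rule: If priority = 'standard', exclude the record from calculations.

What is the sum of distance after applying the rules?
2409

Step 1: Identify records where priority = 'standard'
Step 2: The excluded records sum to 621
Step 3: Original total distance = 3030
Step 4: Remaining total = 3030 - 621 = 2409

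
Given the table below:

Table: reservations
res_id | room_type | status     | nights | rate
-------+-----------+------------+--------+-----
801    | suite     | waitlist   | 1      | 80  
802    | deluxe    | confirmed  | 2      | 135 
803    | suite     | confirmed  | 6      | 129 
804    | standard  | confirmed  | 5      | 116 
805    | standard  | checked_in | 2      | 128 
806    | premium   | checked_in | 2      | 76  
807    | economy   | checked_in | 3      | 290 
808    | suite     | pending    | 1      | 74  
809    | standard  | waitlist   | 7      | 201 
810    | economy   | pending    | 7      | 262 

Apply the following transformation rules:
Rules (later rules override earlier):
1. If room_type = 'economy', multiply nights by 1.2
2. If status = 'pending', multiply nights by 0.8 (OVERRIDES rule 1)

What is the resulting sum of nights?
35.0

Step 1: Rule 2 takes priority for records with status = 'pending'
  - 2 records: 8 × 0.8 = 6.4
Step 2: Rule 1 applies to remaining records with room_type = 'economy'
  - 1 records: 3 × 1.2 = 3.6
Step 3: Other records unchanged: 25
Step 4: Final sum = 6.4 + 3.6 + 25 = 35.0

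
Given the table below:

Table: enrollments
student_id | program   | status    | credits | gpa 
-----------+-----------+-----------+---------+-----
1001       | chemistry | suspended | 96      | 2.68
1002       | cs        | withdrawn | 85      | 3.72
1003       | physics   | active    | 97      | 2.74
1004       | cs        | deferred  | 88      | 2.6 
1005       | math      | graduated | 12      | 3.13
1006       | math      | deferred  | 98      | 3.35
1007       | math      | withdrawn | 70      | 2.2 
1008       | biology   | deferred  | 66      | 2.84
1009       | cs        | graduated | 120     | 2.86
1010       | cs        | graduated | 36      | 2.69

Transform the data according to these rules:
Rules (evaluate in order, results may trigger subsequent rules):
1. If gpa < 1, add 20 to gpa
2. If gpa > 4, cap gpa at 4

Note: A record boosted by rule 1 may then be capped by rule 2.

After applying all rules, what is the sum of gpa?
28.81

Step 1: Apply rule 1 to records with gpa < 1
  - 0 records get bonus of 20
  - Of these, 0 records then exceed 4 and get capped
Step 2: Apply rule 2 to records with gpa > 4
  - 0 records (original) are capped
Step 3: Calculate final sum = 28.81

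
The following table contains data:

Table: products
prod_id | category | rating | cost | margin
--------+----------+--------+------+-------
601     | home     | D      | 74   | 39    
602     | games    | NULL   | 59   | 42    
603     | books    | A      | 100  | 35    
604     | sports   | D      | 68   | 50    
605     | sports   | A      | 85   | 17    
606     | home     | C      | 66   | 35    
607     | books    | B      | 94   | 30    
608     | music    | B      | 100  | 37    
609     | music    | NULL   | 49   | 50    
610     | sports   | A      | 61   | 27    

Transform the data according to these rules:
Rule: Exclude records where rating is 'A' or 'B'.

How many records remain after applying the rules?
5

Step 1: Count records to exclude
  - 3 (A) + 2 (B) = 5 records
Step 2: Total records: 10
Step 3: Remaining = 10 - 5 = 5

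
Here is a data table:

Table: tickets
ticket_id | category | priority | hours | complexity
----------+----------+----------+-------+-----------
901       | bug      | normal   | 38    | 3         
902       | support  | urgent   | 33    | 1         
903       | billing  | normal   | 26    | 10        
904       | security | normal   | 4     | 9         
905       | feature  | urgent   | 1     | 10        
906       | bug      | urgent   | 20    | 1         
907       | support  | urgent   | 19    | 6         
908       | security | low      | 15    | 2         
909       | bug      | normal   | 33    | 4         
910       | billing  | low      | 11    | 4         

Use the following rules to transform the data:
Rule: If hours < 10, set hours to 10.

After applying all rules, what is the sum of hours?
215

Step 1: 2 records have hours < 10
Step 2: These records originally summed to 5
Step 3: After setting to minimum: 2 × 10 = 20
Step 4: Unaffected records sum: 195
Step 5: Final sum = 20 + 195 = 215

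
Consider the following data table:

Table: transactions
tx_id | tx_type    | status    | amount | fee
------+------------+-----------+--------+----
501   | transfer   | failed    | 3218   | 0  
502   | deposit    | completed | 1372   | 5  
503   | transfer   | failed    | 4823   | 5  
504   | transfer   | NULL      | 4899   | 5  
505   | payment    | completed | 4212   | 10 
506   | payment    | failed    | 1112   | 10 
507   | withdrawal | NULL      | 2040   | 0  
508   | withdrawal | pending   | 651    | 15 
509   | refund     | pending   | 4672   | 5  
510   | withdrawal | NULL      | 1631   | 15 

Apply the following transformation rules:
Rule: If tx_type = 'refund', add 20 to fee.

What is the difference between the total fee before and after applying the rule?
20

Step 1: Original sum of fee = 70
Step 2: 1 records have tx_type = 'refund'
Step 3: Each affected record changes by 20
Step 4: Total change = 1 × 20 = 20
Step 5: New sum = 70 + 20 = 90
Step 6: Difference = |90 - 70| = 20
        (Sum increased by 20)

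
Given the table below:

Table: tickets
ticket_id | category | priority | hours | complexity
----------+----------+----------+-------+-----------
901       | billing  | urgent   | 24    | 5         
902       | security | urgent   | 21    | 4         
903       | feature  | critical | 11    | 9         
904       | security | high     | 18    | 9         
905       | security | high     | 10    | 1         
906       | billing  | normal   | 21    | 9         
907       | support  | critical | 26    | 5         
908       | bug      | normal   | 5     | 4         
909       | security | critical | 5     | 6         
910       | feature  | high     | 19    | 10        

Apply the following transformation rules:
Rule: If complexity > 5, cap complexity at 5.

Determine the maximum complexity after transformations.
5

Step 1: Original maximum complexity = 10
Step 2: Apply cap at 5
Step 3: 5 records had complexity > 5 and were capped
Step 4: Maximum after transformation = 5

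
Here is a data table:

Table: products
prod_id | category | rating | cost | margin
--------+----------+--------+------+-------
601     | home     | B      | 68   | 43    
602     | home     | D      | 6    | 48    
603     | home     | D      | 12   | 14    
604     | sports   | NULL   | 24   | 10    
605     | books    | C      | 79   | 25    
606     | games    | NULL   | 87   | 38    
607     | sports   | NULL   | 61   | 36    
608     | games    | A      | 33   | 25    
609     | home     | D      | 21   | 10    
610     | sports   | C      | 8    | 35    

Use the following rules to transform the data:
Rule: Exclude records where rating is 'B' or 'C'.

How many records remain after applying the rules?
7

Step 1: Count records to exclude
  - 1 (B) + 2 (C) = 3 records
Step 2: Total records: 10
Step 3: Remaining = 10 - 3 = 7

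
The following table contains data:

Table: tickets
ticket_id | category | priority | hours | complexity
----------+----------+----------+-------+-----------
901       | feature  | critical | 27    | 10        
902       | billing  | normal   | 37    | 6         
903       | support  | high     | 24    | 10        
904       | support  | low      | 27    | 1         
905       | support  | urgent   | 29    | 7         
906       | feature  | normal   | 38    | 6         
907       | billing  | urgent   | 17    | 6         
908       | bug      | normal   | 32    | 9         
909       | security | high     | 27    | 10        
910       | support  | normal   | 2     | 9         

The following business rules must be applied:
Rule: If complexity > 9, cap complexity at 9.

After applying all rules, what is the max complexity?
9

Step 1: Original maximum complexity = 10
Step 2: Apply cap at 9
Step 3: 3 records had complexity > 9 and were capped
Step 4: Maximum after transformation = 9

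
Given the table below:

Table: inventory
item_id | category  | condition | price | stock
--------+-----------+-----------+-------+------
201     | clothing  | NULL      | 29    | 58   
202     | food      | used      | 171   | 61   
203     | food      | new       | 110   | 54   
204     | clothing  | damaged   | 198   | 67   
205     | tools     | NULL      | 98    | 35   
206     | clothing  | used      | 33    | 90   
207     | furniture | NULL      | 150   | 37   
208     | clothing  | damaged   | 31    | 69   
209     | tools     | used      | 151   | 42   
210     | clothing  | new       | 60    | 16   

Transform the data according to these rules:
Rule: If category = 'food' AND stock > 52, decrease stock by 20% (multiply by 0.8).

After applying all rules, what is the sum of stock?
506.0

Step 1: Find records where category = 'food' AND stock > 52
Step 2: 2 records match, summing to 115
Step 3: After multiplier: 115 × 0.8 = 92.0
Step 4: Unaffected records sum: 414
Step 5: Final sum = 92.0 + 414 = 506.0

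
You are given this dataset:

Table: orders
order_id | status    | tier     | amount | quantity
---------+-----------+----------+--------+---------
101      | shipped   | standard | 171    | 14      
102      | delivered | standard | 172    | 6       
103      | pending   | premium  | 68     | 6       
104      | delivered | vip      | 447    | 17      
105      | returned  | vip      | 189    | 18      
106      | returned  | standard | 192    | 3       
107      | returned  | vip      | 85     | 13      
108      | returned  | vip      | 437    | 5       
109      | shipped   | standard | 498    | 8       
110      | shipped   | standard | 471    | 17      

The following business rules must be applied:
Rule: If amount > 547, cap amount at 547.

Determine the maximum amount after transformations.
498

Step 1: Original maximum amount = 498
Step 2: Check cap of 547 against maximum
Step 3: No records exceed the cap (max 498 <= cap 547), so no capping applies
Step 4: Maximum after transformation = 498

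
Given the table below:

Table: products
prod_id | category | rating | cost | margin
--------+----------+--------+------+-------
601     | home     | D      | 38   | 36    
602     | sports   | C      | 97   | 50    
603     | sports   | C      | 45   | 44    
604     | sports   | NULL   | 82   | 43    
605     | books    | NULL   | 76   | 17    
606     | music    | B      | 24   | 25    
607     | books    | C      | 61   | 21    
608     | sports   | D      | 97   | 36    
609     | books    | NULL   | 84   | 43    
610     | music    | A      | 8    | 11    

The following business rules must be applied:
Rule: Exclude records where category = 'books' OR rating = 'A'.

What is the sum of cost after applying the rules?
383

Step 1: Find records where category = 'books' OR rating = 'A'
Step 2: 4 records match, summing to 229
Step 3: Original sum: 612
Step 4: Remaining sum = 612 - 229 = 383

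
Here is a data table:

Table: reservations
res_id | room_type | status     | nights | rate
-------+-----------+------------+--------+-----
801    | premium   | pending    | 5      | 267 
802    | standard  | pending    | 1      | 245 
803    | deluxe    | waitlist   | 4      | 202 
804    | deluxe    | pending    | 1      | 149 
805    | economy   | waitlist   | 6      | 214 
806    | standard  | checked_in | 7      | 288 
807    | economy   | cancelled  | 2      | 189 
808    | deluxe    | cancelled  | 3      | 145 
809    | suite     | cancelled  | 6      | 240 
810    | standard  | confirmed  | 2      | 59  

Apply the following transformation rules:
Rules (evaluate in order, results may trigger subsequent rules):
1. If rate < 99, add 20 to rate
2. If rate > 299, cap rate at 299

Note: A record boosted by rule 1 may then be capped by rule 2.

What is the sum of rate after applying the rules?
2018

Step 1: Apply rule 1 to records with rate < 99
  - 1 records get bonus of 20
  - Of these, 0 records then exceed 299 and get capped
Step 2: Apply rule 2 to records with rate > 299
  - 0 records (original) are capped
Step 3: Calculate final sum = 2018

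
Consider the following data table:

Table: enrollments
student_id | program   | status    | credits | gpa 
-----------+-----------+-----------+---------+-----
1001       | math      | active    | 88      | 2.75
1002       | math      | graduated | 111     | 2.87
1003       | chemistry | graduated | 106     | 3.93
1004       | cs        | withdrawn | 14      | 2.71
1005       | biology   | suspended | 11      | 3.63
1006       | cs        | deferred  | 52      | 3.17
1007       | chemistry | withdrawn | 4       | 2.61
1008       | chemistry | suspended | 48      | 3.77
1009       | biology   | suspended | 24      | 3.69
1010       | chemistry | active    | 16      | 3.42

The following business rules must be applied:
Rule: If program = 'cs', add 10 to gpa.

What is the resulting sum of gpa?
52.55

Step 1: Count records where program = 'cs': 2
Step 2: Total bonus added: 2 × 10 = 20
Step 3: Original sum of gpa: 32.55
Step 4: Final sum = 32.55 + 20 = 52.55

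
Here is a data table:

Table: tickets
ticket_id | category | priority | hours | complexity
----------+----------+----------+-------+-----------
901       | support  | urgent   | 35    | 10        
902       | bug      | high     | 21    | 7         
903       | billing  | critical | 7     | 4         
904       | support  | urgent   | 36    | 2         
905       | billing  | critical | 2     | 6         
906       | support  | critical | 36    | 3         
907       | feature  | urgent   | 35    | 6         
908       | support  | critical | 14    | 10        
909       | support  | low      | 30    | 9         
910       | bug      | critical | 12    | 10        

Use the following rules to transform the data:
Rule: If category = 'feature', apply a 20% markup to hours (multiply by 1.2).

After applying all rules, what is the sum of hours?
235.0

Step 1: Records with category = 'feature' have total hours = 35
Step 2: Apply multiplier: 35 × 1.2 = 42.0
Step 3: Other records total: 193
Step 4: Final sum = 42.0 + 193 = 235.0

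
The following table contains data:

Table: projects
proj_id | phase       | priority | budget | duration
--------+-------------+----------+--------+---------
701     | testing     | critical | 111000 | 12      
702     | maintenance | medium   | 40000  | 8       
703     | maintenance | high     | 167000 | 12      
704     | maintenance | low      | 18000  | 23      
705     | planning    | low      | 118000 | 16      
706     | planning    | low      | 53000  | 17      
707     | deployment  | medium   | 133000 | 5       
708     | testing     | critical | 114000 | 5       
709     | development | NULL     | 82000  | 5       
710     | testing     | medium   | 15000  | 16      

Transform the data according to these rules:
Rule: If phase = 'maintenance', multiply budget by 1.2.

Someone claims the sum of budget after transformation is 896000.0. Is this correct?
Yes, the result is correct.

Step 1: Calculate the correct sum after transformation
Step 2: Apply multiplier 1.2 to records where phase = 'maintenance'
Step 3: Correct result = 896000.0
Step 4: Claimed result = 896000.0
Step 5: 896000.0 = 896000.0 ✓
Conclusion: The claimed result is correct.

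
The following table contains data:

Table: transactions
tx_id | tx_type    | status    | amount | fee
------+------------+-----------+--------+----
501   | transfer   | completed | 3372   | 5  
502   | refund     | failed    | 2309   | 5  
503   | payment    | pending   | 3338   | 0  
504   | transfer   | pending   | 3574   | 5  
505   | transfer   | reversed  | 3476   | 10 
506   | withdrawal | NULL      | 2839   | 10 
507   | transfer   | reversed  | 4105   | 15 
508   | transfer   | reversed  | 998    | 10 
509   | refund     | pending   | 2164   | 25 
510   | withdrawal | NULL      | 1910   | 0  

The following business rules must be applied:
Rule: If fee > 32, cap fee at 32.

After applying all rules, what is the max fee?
25

Step 1: Original maximum fee = 25
Step 2: Check cap of 32 against maximum
Step 3: No records exceed the cap (max 25 <= cap 32), so no capping applies
Step 4: Maximum after transformation = 25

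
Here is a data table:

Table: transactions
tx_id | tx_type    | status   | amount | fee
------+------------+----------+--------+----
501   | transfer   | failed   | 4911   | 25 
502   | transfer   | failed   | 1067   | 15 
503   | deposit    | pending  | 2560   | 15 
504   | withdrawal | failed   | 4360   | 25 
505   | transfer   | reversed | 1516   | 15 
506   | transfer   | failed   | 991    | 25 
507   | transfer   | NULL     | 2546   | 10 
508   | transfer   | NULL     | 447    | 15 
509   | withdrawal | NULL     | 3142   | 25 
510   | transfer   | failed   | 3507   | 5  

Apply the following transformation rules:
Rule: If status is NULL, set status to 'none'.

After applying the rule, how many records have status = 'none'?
3

Step 1: Count records where status IS NULL
Step 2: Found 3 records with NULL status
Step 3: These records will have status set to 'none'
Step 4: Records already having status = 'none': 0
Step 5: Answer: 3 + 0 = 3 records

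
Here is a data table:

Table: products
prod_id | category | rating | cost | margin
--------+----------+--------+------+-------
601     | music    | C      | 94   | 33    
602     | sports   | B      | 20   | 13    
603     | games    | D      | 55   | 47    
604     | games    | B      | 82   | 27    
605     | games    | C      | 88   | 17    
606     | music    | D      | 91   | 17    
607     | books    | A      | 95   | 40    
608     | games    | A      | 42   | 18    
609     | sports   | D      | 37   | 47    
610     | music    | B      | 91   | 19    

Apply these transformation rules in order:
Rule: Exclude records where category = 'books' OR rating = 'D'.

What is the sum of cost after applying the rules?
417

Step 1: Find records where category = 'books' OR rating = 'D'
Step 2: 4 records match, summing to 278
Step 3: Original sum: 695
Step 4: Remaining sum = 695 - 278 = 417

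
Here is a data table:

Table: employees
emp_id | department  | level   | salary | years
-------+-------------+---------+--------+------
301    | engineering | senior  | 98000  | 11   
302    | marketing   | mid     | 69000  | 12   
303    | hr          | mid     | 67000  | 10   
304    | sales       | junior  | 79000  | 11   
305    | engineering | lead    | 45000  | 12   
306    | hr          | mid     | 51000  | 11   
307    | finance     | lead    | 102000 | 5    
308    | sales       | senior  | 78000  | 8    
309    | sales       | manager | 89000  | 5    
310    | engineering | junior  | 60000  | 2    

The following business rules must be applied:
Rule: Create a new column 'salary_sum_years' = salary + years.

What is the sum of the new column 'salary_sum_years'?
738087

Step 1: For each record, compute salary + years
Example calculations:
  98000 + 11 = 98011
  69000 + 12 = 69012
  67000 + 10 = 67010
  ...
Step 2: Sum all derived values
Step 3: Total = 738087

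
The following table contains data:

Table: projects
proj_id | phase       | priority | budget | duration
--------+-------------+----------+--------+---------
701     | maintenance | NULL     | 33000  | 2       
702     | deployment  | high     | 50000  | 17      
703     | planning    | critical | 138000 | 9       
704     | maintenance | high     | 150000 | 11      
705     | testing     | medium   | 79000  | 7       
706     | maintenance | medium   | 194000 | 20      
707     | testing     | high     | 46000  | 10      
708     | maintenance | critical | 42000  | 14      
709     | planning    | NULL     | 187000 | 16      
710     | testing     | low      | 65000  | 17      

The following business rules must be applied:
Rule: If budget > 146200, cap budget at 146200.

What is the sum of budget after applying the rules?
891600

Step 1: 3 records have budget > 146200
Step 2: These records originally summed to 531000
Step 3: After capping: 3 × 146200 = 438600
Step 4: Unaffected records sum: 453000
Step 5: Final sum = 438600 + 453000 = 891600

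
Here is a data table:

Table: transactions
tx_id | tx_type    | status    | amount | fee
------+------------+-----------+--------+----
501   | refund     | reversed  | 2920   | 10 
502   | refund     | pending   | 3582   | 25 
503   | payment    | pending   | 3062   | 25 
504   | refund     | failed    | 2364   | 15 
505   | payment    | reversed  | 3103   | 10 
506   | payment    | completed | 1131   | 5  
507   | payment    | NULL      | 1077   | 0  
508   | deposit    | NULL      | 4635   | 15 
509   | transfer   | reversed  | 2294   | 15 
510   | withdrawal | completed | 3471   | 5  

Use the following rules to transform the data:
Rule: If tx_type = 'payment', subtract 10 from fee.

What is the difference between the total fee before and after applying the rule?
40

Step 1: Original sum of fee = 125
Step 2: 4 records have tx_type = 'payment'
Step 3: Each affected record changes by -10
Step 4: Total change = 4 × -10 = -40
Step 5: New sum = 125 + -40 = 85
Step 6: Difference = |85 - 125| = 40
        (Sum decreased by 40)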